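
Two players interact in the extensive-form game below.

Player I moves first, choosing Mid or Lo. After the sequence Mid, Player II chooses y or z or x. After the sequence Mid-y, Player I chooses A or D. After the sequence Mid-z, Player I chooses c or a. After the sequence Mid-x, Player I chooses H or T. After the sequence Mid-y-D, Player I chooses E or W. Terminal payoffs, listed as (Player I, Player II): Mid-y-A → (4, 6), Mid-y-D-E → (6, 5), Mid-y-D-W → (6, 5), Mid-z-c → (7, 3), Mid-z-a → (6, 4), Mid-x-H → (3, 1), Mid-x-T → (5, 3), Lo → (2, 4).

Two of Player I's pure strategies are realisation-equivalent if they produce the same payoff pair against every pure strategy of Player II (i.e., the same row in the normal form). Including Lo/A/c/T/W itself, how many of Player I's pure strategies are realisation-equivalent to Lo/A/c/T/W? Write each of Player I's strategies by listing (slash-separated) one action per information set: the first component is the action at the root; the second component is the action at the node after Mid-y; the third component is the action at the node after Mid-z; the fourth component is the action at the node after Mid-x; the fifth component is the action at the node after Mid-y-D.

16

Row for Lo/A/c/T/W (columns y, z, x): (2,4) (2,4) (2,4).
Under Lo/A/c/T/W, Player I's choice at the node after Mid-y and at the node after Mid-z and at the node after Mid-x and at the node after Mid-y-D can never be reached regardless of what Player II does, so varying those choices leaves every outcome unchanged.
Holding the reachable choices fixed and varying the unreachable ones freely already gives 2 × 2 × 2 × 2 = 16 equivalent strategies.
No other strategy reproduces this row, so those 16 are the full class: Lo/A/c/H/E, Lo/A/c/H/W, Lo/A/c/T/E, Lo/A/c/T/W, Lo/A/a/H/E, Lo/A/a/H/W, Lo/A/a/T/E, Lo/A/a/T/W, Lo/D/c/H/E, Lo/D/c/H/W, Lo/D/c/T/E, Lo/D/c/T/W, Lo/D/a/H/E, Lo/D/a/H/W, Lo/D/a/T/E, Lo/D/a/T/W.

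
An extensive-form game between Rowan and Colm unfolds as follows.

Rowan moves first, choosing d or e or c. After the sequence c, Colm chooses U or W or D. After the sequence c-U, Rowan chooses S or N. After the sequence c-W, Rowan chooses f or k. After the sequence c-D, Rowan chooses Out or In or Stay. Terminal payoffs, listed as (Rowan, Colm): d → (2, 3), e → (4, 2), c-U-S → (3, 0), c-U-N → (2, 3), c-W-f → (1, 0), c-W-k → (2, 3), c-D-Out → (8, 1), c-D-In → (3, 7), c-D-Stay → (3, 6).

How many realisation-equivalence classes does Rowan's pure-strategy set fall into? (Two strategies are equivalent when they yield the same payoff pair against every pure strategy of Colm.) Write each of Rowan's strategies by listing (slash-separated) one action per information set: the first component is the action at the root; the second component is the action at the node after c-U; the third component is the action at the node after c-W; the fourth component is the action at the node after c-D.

Rowan has 36 pure strategies: d/S/f/Out, d/S/f/In, d/S/f/Stay, d/S/k/Out, d/S/k/In, d/S/k/Stay, d/N/f/Out, d/N/f/In, d/N/f/Stay, d/N/k/Out, d/N/k/In, d/N/k/Stay, e/S/f/Out, e/S/f/In, e/S/f/Stay, e/S/k/Out, e/S/k/In, e/S/k/Stay, e/N/f/Out, e/N/f/In, e/N/f/Stay, e/N/k/Out, e/N/k/In, e/N/k/Stay, c/S/f/Out, c/S/f/In, c/S/f/Stay, c/S/k/Out, c/S/k/In, c/S/k/Stay, c/N/f/Out, c/N/f/In, c/N/f/Stay, c/N/k/Out, c/N/k/In, c/N/k/Stay. Columns: U, W, D.
{d/S/f/Out, d/S/f/In, d/S/f/Stay, d/S/k/Out, d/S/k/In, d/S/k/Stay, d/N/f/Out, d/N/f/In, d/N/f/Stay, d/N/k/Out, d/N/k/In, d/N/k/Stay} → row (2,3) (2,3) (2,3)
{e/S/f/Out, e/S/f/In, e/S/f/Stay, e/S/k/Out, e/S/k/In, e/S/k/Stay, e/N/f/Out, e/N/f/In, e/N/f/Stay, e/N/k/Out, e/N/k/In, e/N/k/Stay} → row (4,2) (4,2) (4,2)
{c/S/f/Out} → row (3,0) (1,0) (8,1)
{c/S/f/In} → row (3,0) (1,0) (3,7)
{c/S/f/Stay} → row (3,0) (1,0) (3,6)
{c/S/k/Out} → row (3,0) (2,3) (8,1)
{c/S/k/In} → row (3,0) (2,3) (3,7)
{c/S/k/Stay} → row (3,0) (2,3) (3,6)
{c/N/f/Out} → row (2,3) (1,0) (8,1)
{c/N/f/In} → row (2,3) (1,0) (3,7)
{c/N/f/Stay} → row (2,3) (1,0) (3,6)
{c/N/k/Out} → row (2,3) (2,3) (8,1)
{c/N/k/In} → row (2,3) (2,3) (3,7)
{c/N/k/Stay} → row (2,3) (2,3) (3,6)
That's 14 distinct rows out of 36 strategies.

14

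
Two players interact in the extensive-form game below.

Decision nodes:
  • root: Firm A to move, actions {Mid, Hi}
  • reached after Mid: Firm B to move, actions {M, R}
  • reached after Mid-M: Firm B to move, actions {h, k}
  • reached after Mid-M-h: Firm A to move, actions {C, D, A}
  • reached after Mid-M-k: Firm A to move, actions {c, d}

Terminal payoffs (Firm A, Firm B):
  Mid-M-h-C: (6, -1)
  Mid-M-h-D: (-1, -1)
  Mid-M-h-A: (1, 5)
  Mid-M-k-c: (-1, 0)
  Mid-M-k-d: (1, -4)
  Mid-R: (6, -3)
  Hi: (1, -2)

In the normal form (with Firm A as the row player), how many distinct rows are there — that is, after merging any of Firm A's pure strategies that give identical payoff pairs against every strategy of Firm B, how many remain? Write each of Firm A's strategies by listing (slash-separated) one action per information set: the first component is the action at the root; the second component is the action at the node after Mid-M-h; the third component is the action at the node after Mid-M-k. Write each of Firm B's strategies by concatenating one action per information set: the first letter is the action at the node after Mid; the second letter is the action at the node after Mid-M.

Firm A has 12 pure strategies: Mid/C/c, Mid/C/d, Mid/D/c, Mid/D/d, Mid/A/c, Mid/A/d, Hi/C/c, Hi/C/d, Hi/D/c, Hi/D/d, Hi/A/c, Hi/A/d. Columns: Mh, Mk, Rh, Rk.
{Mid/C/c} → row (6,-1) (-1,0) (6,-3) (6,-3)
{Mid/C/d} → row (6,-1) (1,-4) (6,-3) (6,-3)
{Mid/D/c} → row (-1,-1) (-1,0) (6,-3) (6,-3)
{Mid/D/d} → row (-1,-1) (1,-4) (6,-3) (6,-3)
{Mid/A/c} → row (1,5) (-1,0) (6,-3) (6,-3)
{Mid/A/d} → row (1,5) (1,-4) (6,-3) (6,-3)
{Hi/C/c, Hi/C/d, Hi/D/c, Hi/D/d, Hi/A/c, Hi/A/d} → row (1,-2) (1,-2) (1,-2) (1,-2)
That's 7 distinct rows out of 12 strategies.

7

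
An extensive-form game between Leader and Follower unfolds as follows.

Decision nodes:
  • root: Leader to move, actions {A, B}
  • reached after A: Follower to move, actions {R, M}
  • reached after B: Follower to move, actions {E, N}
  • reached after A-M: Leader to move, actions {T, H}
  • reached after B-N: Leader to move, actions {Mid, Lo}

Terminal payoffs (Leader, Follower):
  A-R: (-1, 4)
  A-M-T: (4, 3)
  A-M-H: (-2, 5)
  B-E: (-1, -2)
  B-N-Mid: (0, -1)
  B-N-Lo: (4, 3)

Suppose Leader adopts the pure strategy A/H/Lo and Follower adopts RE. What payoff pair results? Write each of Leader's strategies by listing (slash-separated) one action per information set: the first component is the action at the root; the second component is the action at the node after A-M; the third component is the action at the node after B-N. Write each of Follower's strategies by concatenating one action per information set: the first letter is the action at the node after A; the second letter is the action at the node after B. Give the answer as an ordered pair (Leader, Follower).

(-1, 4)

Trace the play path from the root:
  Leader plays A
  Follower plays R at [A]
→ terminal payoff (-1, 4).
(Leader's choice at the node after A-M is never reached on this path, so it doesn't affect the outcome.)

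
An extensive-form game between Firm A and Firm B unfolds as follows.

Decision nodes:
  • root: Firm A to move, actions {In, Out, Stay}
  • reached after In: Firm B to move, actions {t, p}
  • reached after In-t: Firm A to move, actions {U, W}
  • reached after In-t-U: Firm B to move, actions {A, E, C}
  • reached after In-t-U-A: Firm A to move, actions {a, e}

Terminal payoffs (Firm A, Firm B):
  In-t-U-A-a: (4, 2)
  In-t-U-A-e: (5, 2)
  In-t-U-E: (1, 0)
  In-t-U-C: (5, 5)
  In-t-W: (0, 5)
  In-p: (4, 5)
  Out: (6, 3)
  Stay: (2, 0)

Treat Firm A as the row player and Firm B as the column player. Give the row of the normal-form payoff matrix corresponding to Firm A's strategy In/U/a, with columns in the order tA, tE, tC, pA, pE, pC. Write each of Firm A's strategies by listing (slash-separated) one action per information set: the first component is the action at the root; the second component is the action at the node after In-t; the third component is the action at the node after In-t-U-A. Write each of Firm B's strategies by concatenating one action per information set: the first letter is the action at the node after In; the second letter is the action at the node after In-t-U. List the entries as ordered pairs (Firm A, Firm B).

(4,2) (1,0) (5,5) (4,5) (4,5) (4,5)

vs tA: Firm A plays In → Firm B plays t at [In] → Firm A plays U at [In-t] → Firm B plays A at [In-t-U] → Firm A plays a at [In-t-U-A] → (4, 2)
vs tE: Firm A plays In → Firm B plays t at [In] → Firm A plays U at [In-t] → Firm B plays E at [In-t-U] → (1, 0)
vs tC: Firm A plays In → Firm B plays t at [In] → Firm A plays U at [In-t] → Firm B plays C at [In-t-U] → (5, 5)
vs pA: Firm A plays In → Firm B plays p at [In] → (4, 5)
vs pE: Firm A plays In → Firm B plays p at [In] → (4, 5)
vs pC: Firm A plays In → Firm B plays p at [In] → (4, 5)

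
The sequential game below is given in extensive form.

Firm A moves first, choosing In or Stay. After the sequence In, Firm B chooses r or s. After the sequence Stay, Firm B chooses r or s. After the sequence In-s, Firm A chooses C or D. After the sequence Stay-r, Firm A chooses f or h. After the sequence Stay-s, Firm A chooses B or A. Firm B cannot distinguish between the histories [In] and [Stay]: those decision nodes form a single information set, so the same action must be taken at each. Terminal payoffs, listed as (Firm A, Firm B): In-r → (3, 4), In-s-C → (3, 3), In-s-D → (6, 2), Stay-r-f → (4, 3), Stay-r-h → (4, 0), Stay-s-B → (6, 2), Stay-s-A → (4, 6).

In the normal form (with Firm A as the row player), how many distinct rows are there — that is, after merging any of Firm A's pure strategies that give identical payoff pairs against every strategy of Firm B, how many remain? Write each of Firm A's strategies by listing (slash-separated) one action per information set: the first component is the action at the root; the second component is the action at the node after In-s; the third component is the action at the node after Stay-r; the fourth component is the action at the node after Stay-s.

6

Firm A has 16 pure strategies: In/C/f/B, In/C/f/A, In/C/h/B, In/C/h/A, In/D/f/B, In/D/f/A, In/D/h/B, In/D/h/A, Stay/C/f/B, Stay/C/f/A, Stay/C/h/B, Stay/C/h/A, Stay/D/f/B, Stay/D/f/A, Stay/D/h/B, Stay/D/h/A. Columns: r, s.
{In/C/f/B, In/C/f/A, In/C/h/B, In/C/h/A} → row (3,4) (3,3)
{In/D/f/B, In/D/f/A, In/D/h/B, In/D/h/A} → row (3,4) (6,2)
{Stay/C/f/B, Stay/D/f/B} → row (4,3) (6,2)
{Stay/C/f/A, Stay/D/f/A} → row (4,3) (4,6)
{Stay/C/h/B, Stay/D/h/B} → row (4,0) (6,2)
{Stay/C/h/A, Stay/D/h/A} → row (4,0) (4,6)
That's 6 distinct rows out of 16 strategies.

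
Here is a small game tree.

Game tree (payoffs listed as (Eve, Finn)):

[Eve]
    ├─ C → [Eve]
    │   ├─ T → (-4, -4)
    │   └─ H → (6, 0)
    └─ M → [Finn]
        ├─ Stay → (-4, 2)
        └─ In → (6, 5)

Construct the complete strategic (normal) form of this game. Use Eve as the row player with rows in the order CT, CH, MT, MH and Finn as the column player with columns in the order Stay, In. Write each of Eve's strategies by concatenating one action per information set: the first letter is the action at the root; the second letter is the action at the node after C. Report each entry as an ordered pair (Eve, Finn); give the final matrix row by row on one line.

CT: (-4,-4) (-4,-4) | CH: (6,0) (6,0) | MT: (-4,2) (6,5) | MH: (-4,2) (6,5)

Row CT: Stay→(-4,-4), In→(-4,-4)
Row CH: Stay→(6,0), In→(6,0)
Row MT: Stay→(-4,2), In→(6,5)
Row MH: Stay→(-4,2), In→(6,5)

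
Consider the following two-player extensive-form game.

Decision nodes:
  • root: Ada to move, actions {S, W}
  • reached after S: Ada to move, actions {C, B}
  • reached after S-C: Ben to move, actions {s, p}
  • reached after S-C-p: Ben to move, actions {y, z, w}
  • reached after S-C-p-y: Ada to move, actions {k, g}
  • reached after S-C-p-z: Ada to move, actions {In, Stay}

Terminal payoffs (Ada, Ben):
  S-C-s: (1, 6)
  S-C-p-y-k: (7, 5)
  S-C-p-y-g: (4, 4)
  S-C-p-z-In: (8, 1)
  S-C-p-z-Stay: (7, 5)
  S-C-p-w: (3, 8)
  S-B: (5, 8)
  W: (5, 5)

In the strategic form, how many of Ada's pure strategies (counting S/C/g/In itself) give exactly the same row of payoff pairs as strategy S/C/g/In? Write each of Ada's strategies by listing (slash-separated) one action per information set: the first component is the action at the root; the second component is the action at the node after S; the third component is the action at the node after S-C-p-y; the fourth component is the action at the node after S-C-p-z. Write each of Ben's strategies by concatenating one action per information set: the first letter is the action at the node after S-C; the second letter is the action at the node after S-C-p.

1

Row for S/C/g/In (columns sy, sz, sw, py, pz, pw): (1,6) (1,6) (1,6) (4,4) (8,1) (3,8).
Every one of Ada's information sets is on the play path for some reply by Ben when Ada follows S/C/g/In.
Changing the action at any of them therefore changes at least one column, so only S/C/g/In itself gives this row.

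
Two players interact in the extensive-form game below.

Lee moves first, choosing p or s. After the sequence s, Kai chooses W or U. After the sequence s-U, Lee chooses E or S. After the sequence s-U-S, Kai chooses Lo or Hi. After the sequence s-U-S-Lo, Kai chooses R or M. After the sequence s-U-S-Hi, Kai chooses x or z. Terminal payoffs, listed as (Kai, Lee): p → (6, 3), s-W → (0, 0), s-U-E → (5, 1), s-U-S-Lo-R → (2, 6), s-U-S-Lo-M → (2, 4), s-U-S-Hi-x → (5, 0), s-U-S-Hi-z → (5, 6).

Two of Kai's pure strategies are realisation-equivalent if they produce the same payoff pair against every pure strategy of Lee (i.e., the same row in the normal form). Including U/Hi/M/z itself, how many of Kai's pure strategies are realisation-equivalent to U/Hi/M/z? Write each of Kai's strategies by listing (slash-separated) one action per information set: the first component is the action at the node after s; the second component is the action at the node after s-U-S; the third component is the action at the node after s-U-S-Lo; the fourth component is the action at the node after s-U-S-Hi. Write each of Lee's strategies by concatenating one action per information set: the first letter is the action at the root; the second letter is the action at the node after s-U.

Row for U/Hi/M/z (columns pE, pS, sE, sS): (6,3) (6,3) (5,1) (5,6).
Under U/Hi/M/z, Kai's choice at the node after s-U-S-Lo can never be reached regardless of what Lee does, so varying those choices leaves every outcome unchanged.
Holding the reachable choices fixed and varying the unreachable one freely already gives 2 equivalent strategies.
No other strategy reproduces this row, so those 2 are the full class: U/Hi/R/z, U/Hi/M/z.

2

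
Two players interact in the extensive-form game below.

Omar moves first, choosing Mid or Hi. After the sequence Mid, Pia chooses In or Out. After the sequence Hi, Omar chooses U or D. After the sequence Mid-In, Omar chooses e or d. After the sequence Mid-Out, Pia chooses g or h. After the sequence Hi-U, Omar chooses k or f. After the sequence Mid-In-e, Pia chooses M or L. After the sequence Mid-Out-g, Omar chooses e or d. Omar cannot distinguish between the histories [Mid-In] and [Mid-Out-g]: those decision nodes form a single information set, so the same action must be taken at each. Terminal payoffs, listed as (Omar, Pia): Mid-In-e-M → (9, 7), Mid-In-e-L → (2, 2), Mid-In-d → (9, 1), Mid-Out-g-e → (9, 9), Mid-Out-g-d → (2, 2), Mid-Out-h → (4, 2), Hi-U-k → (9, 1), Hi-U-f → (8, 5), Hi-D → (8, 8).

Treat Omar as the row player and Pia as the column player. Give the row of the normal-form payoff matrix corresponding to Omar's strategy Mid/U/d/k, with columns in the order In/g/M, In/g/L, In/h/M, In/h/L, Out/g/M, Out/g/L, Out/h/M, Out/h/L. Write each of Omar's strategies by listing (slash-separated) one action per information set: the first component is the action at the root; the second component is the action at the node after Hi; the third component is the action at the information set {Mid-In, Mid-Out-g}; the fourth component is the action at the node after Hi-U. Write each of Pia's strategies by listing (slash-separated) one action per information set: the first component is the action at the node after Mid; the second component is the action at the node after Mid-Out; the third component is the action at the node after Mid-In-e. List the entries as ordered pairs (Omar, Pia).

(9,1) (9,1) (9,1) (9,1) (2,2) (2,2) (4,2) (4,2)

vs In/g/M: Omar plays Mid → Pia plays In at [Mid] → Omar plays d at [Mid-In] → (9, 1)
vs In/g/L: Omar plays Mid → Pia plays In at [Mid] → Omar plays d at [Mid-In] → (9, 1)
vs In/h/M: Omar plays Mid → Pia plays In at [Mid] → Omar plays d at [Mid-In] → (9, 1)
vs In/h/L: Omar plays Mid → Pia plays In at [Mid] → Omar plays d at [Mid-In] → (9, 1)
vs Out/g/M: Omar plays Mid → Pia plays Out at [Mid] → Pia plays g at [Mid-Out] → Omar plays d at [Mid-Out-g] → (2, 2)
vs Out/g/L: Omar plays Mid → Pia plays Out at [Mid] → Pia plays g at [Mid-Out] → Omar plays d at [Mid-Out-g] → (2, 2)
vs Out/h/M: Omar plays Mid → Pia plays Out at [Mid] → Pia plays h at [Mid-Out] → (4, 2)
vs Out/h/L: Omar plays Mid → Pia plays Out at [Mid] → Pia plays h at [Mid-Out] → (4, 2)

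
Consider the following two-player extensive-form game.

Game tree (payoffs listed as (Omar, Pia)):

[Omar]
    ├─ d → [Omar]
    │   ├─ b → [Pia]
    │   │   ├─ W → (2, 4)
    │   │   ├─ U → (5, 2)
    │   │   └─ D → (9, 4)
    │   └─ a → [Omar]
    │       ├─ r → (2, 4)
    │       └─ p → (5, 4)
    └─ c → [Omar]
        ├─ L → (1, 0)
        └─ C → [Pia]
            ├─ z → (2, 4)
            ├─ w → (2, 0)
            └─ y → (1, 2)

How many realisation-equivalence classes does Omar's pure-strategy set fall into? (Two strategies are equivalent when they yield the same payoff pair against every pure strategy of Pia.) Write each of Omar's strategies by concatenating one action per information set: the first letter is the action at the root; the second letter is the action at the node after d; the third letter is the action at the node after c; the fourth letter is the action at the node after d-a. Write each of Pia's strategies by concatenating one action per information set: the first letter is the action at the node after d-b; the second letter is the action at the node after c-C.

Omar has 16 pure strategies: dbLr, dbLp, dbCr, dbCp, daLr, daLp, daCr, daCp, cbLr, cbLp, cbCr, cbCp, caLr, caLp, caCr, caCp. Columns: Wz, Ww, Wy, Uz, Uw, Uy, Dz, Dw, Dy.
{dbLr, dbLp, dbCr, dbCp} → row (2,4) (2,4) (2,4) (5,2) (5,2) (5,2) (9,4) (9,4) (9,4)
{daLr, daCr} → row (2,4) (2,4) (2,4) (2,4) (2,4) (2,4) (2,4) (2,4) (2,4)
{daLp, daCp} → row (5,4) (5,4) (5,4) (5,4) (5,4) (5,4) (5,4) (5,4) (5,4)
{cbLr, cbLp, caLr, caLp} → row (1,0) (1,0) (1,0) (1,0) (1,0) (1,0) (1,0) (1,0) (1,0)
{cbCr, cbCp, caCr, caCp} → row (2,4) (2,0) (1,2) (2,4) (2,0) (1,2) (2,4) (2,0) (1,2)
That's 5 distinct rows out of 16 strategies.

5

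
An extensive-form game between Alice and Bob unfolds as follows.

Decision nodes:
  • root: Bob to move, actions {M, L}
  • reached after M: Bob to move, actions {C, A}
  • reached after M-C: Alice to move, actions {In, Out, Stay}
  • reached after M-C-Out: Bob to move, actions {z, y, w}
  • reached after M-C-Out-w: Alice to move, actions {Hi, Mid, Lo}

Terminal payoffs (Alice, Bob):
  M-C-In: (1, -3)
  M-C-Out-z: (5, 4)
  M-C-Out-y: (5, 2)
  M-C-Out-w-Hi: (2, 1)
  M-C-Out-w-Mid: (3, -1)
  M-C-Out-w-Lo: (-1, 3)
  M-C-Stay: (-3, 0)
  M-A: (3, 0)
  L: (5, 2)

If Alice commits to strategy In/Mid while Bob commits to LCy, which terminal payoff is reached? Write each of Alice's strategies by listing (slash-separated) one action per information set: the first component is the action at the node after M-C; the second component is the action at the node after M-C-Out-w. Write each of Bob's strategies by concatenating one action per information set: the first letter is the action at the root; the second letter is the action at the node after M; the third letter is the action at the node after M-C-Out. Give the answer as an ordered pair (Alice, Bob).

(5, 2)

Trace the play path from the root:
  Bob plays L
→ terminal payoff (5, 2).
(Alice's choice at the node after M-C is never reached on this path, so it doesn't affect the outcome.)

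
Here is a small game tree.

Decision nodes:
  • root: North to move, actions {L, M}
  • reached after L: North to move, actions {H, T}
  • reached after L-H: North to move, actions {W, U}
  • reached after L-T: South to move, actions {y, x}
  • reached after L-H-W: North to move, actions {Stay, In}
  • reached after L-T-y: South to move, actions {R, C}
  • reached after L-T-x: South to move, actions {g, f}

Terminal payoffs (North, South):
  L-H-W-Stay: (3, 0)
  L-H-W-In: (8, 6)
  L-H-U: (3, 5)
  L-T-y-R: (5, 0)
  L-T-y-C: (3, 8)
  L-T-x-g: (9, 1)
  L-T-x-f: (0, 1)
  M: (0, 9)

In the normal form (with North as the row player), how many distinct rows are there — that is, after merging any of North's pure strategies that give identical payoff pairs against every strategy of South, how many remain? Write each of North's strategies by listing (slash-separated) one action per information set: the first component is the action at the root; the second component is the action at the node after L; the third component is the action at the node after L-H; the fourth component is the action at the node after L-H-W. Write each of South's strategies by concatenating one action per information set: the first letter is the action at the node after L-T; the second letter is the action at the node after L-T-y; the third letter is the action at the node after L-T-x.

North has 16 pure strategies: L/H/W/Stay, L/H/W/In, L/H/U/Stay, L/H/U/In, L/T/W/Stay, L/T/W/In, L/T/U/Stay, L/T/U/In, M/H/W/Stay, M/H/W/In, M/H/U/Stay, M/H/U/In, M/T/W/Stay, M/T/W/In, M/T/U/Stay, M/T/U/In. Columns: yRg, yRf, yCg, yCf, xRg, xRf, xCg, xCf.
{L/H/W/Stay} → row (3,0) (3,0) (3,0) (3,0) (3,0) (3,0) (3,0) (3,0)
{L/H/W/In} → row (8,6) (8,6) (8,6) (8,6) (8,6) (8,6) (8,6) (8,6)
{L/H/U/Stay, L/H/U/In} → row (3,5) (3,5) (3,5) (3,5) (3,5) (3,5) (3,5) (3,5)
{L/T/W/Stay, L/T/W/In, L/T/U/Stay, L/T/U/In} → row (5,0) (5,0) (3,8) (3,8) (9,1) (0,1) (9,1) (0,1)
{M/H/W/Stay, M/H/W/In, M/H/U/Stay, M/H/U/In, M/T/W/Stay, M/T/W/In, M/T/U/Stay, M/T/U/In} → row (0,9) (0,9) (0,9) (0,9) (0,9) (0,9) (0,9) (0,9)
That's 5 distinct rows out of 16 strategies.

5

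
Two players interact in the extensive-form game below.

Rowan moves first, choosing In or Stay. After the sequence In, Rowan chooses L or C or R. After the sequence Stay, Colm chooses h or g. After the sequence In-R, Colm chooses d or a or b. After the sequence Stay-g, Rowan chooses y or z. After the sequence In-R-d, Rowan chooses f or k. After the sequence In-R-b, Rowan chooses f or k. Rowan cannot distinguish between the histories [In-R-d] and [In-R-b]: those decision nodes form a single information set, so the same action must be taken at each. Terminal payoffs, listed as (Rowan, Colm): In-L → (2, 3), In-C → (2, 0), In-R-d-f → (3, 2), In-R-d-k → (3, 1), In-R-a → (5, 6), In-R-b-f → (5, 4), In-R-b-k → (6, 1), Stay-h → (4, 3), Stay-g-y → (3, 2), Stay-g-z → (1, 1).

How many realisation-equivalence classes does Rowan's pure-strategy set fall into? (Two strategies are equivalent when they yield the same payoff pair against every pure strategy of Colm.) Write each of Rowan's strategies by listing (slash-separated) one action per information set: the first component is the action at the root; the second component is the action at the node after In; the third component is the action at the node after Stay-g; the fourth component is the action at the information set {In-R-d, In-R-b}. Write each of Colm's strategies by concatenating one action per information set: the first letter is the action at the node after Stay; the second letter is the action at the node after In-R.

Rowan has 24 pure strategies: In/L/y/f, In/L/y/k, In/L/z/f, In/L/z/k, In/C/y/f, In/C/y/k, In/C/z/f, In/C/z/k, In/R/y/f, In/R/y/k, In/R/z/f, In/R/z/k, Stay/L/y/f, Stay/L/y/k, Stay/L/z/f, Stay/L/z/k, Stay/C/y/f, Stay/C/y/k, Stay/C/z/f, Stay/C/z/k, Stay/R/y/f, Stay/R/y/k, Stay/R/z/f, Stay/R/z/k. Columns: hd, ha, hb, gd, ga, gb.
{In/L/y/f, In/L/y/k, In/L/z/f, In/L/z/k} → row (2,3) (2,3) (2,3) (2,3) (2,3) (2,3)
{In/C/y/f, In/C/y/k, In/C/z/f, In/C/z/k} → row (2,0) (2,0) (2,0) (2,0) (2,0) (2,0)
{In/R/y/f, In/R/z/f} → row (3,2) (5,6) (5,4) (3,2) (5,6) (5,4)
{In/R/y/k, In/R/z/k} → row (3,1) (5,6) (6,1) (3,1) (5,6) (6,1)
{Stay/L/y/f, Stay/L/y/k, Stay/C/y/f, Stay/C/y/k, Stay/R/y/f, Stay/R/y/k} → row (4,3) (4,3) (4,3) (3,2) (3,2) (3,2)
{Stay/L/z/f, Stay/L/z/k, Stay/C/z/f, Stay/C/z/k, Stay/R/z/f, Stay/R/z/k} → row (4,3) (4,3) (4,3) (1,1) (1,1) (1,1)
That's 6 distinct rows out of 24 strategies.

6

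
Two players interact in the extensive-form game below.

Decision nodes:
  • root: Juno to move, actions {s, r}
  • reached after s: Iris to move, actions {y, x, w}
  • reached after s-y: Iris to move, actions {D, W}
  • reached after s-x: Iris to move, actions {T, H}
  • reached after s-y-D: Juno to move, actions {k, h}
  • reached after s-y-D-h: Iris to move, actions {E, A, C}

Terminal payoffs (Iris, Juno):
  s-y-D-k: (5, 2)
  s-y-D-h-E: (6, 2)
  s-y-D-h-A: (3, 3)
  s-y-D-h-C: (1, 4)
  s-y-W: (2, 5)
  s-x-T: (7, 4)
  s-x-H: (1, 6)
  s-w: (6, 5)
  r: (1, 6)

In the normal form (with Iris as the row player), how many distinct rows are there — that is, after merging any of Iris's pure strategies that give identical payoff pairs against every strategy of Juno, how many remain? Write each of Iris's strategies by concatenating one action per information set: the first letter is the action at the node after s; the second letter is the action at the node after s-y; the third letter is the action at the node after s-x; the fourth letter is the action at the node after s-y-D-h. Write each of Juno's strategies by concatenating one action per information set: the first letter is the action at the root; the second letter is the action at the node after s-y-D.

Iris has 36 pure strategies: yDTE, yDTA, yDTC, yDHE, yDHA, yDHC, yWTE, yWTA, yWTC, yWHE, yWHA, yWHC, xDTE, xDTA, xDTC, xDHE, xDHA, xDHC, xWTE, xWTA, xWTC, xWHE, xWHA, xWHC, wDTE, wDTA, wDTC, wDHE, wDHA, wDHC, wWTE, wWTA, wWTC, wWHE, wWHA, wWHC. Columns: sk, sh, rk, rh.
{yDTE, yDHE} → row (5,2) (6,2) (1,6) (1,6)
{yDTA, yDHA} → row (5,2) (3,3) (1,6) (1,6)
{yDTC, yDHC} → row (5,2) (1,4) (1,6) (1,6)
{yWTE, yWTA, yWTC, yWHE, yWHA, yWHC} → row (2,5) (2,5) (1,6) (1,6)
{xDTE, xDTA, xDTC, xWTE, xWTA, xWTC} → row (7,4) (7,4) (1,6) (1,6)
{xDHE, xDHA, xDHC, xWHE, xWHA, xWHC} → row (1,6) (1,6) (1,6) (1,6)
{wDTE, wDTA, wDTC, wDHE, wDHA, wDHC, wWTE, wWTA, wWTC, wWHE, wWHA, wWHC} → row (6,5) (6,5) (1,6) (1,6)
That's 7 distinct rows out of 36 strategies.

7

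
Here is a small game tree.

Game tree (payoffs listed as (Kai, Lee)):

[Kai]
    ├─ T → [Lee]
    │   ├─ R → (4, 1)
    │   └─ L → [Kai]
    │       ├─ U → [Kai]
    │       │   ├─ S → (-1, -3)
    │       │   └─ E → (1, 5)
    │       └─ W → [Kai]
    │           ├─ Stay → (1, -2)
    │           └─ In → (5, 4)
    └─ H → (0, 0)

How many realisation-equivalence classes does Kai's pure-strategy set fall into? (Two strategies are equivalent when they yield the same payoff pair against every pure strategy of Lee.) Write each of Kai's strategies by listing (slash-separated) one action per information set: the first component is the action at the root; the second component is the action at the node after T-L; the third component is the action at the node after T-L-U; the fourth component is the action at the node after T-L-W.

Kai has 16 pure strategies: T/U/S/Stay, T/U/S/In, T/U/E/Stay, T/U/E/In, T/W/S/Stay, T/W/S/In, T/W/E/Stay, T/W/E/In, H/U/S/Stay, H/U/S/In, H/U/E/Stay, H/U/E/In, H/W/S/Stay, H/W/S/In, H/W/E/Stay, H/W/E/In. Columns: R, L.
{T/U/S/Stay, T/U/S/In} → row (4,1) (-1,-3)
{T/U/E/Stay, T/U/E/In} → row (4,1) (1,5)
{T/W/S/Stay, T/W/E/Stay} → row (4,1) (1,-2)
{T/W/S/In, T/W/E/In} → row (4,1) (5,4)
{H/U/S/Stay, H/U/S/In, H/U/E/Stay, H/U/E/In, H/W/S/Stay, H/W/S/In, H/W/E/Stay, H/W/E/In} → row (0,0) (0,0)
That's 5 distinct rows out of 16 strategies.

5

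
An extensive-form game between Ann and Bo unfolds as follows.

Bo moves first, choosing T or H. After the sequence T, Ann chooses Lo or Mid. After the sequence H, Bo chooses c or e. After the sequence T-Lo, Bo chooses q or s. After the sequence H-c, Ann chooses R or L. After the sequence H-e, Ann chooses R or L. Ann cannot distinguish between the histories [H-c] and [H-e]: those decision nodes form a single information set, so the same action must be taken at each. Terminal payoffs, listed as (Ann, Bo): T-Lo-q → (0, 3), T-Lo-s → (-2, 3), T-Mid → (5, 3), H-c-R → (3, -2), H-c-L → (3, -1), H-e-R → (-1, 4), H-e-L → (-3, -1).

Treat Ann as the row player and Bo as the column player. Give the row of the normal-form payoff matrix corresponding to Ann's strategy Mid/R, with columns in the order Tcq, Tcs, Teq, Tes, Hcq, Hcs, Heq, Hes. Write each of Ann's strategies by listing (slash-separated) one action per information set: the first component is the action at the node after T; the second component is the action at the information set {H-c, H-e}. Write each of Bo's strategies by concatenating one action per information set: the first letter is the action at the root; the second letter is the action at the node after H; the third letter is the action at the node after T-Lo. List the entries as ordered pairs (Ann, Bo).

(5,3) (5,3) (5,3) (5,3) (3,-2) (3,-2) (-1,4) (-1,4)

vs Tcq: Bo plays T → Ann plays Mid at [T] → (5, 3)
vs Tcs: Bo plays T → Ann plays Mid at [T] → (5, 3)
vs Teq: Bo plays T → Ann plays Mid at [T] → (5, 3)
vs Tes: Bo plays T → Ann plays Mid at [T] → (5, 3)
vs Hcq: Bo plays H → Bo plays c at [H] → Ann plays R at [H-c] → (3, -2)
vs Hcs: Bo plays H → Bo plays c at [H] → Ann plays R at [H-c] → (3, -2)
vs Heq: Bo plays H → Bo plays e at [H] → Ann plays R at [H-e] → (-1, 4)
vs Hes: Bo plays H → Bo plays e at [H] → Ann plays R at [H-e] → (-1, 4)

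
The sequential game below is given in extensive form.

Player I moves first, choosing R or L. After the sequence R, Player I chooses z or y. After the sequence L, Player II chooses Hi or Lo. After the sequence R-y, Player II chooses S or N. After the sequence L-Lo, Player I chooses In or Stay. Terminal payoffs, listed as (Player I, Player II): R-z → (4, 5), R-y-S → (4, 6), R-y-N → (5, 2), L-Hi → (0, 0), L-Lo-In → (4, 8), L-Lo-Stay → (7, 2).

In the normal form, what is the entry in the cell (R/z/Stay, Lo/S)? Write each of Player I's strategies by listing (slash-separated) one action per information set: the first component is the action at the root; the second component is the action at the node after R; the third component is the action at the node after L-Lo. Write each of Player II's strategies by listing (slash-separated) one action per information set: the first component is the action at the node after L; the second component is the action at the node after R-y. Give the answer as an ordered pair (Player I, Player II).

(4, 5)

Trace the play path from the root:
  Player I plays R
  Player I plays z at [R]
→ terminal payoff (4, 5).
(Player I's choice at the node after L-Lo is never reached on this path, so it doesn't affect the outcome.)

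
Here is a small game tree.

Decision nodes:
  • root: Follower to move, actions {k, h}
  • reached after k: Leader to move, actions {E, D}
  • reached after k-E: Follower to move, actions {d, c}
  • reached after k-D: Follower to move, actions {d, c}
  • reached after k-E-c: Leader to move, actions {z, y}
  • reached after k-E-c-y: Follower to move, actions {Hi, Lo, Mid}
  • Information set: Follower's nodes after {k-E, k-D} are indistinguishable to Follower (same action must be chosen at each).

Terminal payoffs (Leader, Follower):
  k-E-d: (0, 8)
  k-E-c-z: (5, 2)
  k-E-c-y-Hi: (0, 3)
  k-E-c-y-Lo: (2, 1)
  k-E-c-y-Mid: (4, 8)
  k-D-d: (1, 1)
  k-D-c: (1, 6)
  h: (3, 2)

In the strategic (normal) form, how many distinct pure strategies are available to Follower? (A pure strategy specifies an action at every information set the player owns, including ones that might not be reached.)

12

Follower owns the root with actions {k, h} — two choices.
Follower owns the information set {k-E, k-D} with actions {d, c} — two choices.
Follower owns the node after k-E-c-y with actions {Hi, Lo, Mid} — three choices.
A pure strategy fixes one action at each information set independently, so the count is the product 2 × 2 × 3 = 12.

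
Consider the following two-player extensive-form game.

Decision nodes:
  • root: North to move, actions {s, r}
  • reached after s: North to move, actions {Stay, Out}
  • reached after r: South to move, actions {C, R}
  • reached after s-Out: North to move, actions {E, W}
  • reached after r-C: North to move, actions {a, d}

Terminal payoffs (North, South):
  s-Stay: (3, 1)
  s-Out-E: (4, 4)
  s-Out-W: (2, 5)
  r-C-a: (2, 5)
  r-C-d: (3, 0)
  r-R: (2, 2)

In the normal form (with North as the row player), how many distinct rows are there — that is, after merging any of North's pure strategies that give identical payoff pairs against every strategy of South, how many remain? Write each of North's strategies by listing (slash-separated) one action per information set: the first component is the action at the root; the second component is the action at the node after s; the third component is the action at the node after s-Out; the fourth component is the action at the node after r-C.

5

North has 16 pure strategies: s/Stay/E/a, s/Stay/E/d, s/Stay/W/a, s/Stay/W/d, s/Out/E/a, s/Out/E/d, s/Out/W/a, s/Out/W/d, r/Stay/E/a, r/Stay/E/d, r/Stay/W/a, r/Stay/W/d, r/Out/E/a, r/Out/E/d, r/Out/W/a, r/Out/W/d. Columns: C, R.
{s/Stay/E/a, s/Stay/E/d, s/Stay/W/a, s/Stay/W/d} → row (3,1) (3,1)
{s/Out/E/a, s/Out/E/d} → row (4,4) (4,4)
{s/Out/W/a, s/Out/W/d} → row (2,5) (2,5)
{r/Stay/E/a, r/Stay/W/a, r/Out/E/a, r/Out/W/a} → row (2,5) (2,2)
{r/Stay/E/d, r/Stay/W/d, r/Out/E/d, r/Out/W/d} → row (3,0) (2,2)
That's 5 distinct rows out of 16 strategies.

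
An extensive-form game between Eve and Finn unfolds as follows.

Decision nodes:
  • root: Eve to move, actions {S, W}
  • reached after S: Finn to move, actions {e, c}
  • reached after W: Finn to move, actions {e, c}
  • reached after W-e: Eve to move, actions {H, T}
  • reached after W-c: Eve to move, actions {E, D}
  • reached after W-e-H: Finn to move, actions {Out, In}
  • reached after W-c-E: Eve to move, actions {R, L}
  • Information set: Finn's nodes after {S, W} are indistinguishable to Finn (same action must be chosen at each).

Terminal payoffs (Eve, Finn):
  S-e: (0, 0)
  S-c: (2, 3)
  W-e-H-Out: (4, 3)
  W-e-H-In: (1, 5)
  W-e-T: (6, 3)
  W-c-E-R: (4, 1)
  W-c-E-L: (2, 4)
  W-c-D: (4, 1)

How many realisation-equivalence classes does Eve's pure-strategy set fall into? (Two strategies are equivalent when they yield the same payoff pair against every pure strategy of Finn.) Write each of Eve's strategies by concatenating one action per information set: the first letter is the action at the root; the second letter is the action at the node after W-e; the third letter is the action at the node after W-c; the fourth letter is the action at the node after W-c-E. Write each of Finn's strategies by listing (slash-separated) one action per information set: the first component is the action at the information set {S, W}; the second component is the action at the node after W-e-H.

5

Eve has 16 pure strategies: SHER, SHEL, SHDR, SHDL, STER, STEL, STDR, STDL, WHER, WHEL, WHDR, WHDL, WTER, WTEL, WTDR, WTDL. Columns: e/Out, e/In, c/Out, c/In.
{SHER, SHEL, SHDR, SHDL, STER, STEL, STDR, STDL} → row (0,0) (0,0) (2,3) (2,3)
{WHER, WHDR, WHDL} → row (4,3) (1,5) (4,1) (4,1)
{WHEL} → row (4,3) (1,5) (2,4) (2,4)
{WTER, WTDR, WTDL} → row (6,3) (6,3) (4,1) (4,1)
{WTEL} → row (6,3) (6,3) (2,4) (2,4)
That's 5 distinct rows out of 16 strategies.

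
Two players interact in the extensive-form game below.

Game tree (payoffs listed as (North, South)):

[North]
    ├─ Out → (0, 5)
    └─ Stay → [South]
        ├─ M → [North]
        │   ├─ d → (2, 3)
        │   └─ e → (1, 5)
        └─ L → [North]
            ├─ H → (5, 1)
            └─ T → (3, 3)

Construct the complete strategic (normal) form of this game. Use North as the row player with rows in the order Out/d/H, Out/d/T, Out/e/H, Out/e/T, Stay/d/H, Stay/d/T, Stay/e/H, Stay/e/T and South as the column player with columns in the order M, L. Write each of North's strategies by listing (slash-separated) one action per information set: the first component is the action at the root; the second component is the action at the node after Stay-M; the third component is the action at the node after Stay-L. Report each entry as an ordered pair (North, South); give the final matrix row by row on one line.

Out/d/H: (0,5) (0,5) | Out/d/T: (0,5) (0,5) | Out/e/H: (0,5) (0,5) | Out/e/T: (0,5) (0,5) | Stay/d/H: (2,3) (5,1) | Stay/d/T: (2,3) (3,3) | Stay/e/H: (1,5) (5,1) | Stay/e/T: (1,5) (3,3)

                M        L
 Out/d/H    (0,5)    (0,5)
 Out/d/T    (0,5)    (0,5)
 Out/e/H    (0,5)    (0,5)
 Out/e/T    (0,5)    (0,5)
Stay/d/H    (2,3)    (5,1)
Stay/d/T    (2,3)    (3,3)
Stay/e/H    (1,5)    (5,1)
Stay/e/T    (1,5)    (3,3)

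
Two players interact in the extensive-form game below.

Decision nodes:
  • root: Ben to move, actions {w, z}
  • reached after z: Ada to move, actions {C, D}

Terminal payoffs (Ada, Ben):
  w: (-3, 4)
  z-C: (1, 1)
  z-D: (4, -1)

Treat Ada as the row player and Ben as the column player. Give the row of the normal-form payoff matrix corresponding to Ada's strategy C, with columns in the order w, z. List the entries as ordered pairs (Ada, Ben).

(-3,4) (1,1)

vs w: Ben plays w → (-3, 4)
vs z: Ben plays z → Ada plays C at [z] → (1, 1)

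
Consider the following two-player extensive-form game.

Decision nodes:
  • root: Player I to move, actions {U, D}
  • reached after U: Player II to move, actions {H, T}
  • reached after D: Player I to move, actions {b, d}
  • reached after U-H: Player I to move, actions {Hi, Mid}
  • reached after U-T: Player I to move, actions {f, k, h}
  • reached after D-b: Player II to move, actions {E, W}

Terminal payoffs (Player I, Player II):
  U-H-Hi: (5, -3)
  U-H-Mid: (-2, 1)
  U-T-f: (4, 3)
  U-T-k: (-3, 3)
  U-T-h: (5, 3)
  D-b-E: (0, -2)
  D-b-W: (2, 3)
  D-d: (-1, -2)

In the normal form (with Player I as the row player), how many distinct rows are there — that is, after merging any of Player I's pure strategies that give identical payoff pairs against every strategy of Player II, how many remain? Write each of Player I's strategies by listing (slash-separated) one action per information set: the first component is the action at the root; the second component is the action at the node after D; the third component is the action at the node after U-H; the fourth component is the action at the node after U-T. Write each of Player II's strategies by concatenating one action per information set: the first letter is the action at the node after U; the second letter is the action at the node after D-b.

8

Player I has 24 pure strategies: U/b/Hi/f, U/b/Hi/k, U/b/Hi/h, U/b/Mid/f, U/b/Mid/k, U/b/Mid/h, U/d/Hi/f, U/d/Hi/k, U/d/Hi/h, U/d/Mid/f, U/d/Mid/k, U/d/Mid/h, D/b/Hi/f, D/b/Hi/k, D/b/Hi/h, D/b/Mid/f, D/b/Mid/k, D/b/Mid/h, D/d/Hi/f, D/d/Hi/k, D/d/Hi/h, D/d/Mid/f, D/d/Mid/k, D/d/Mid/h. Columns: HE, HW, TE, TW.
{U/b/Hi/f, U/d/Hi/f} → row (5,-3) (5,-3) (4,3) (4,3)
{U/b/Hi/k, U/d/Hi/k} → row (5,-3) (5,-3) (-3,3) (-3,3)
{U/b/Hi/h, U/d/Hi/h} → row (5,-3) (5,-3) (5,3) (5,3)
{U/b/Mid/f, U/d/Mid/f} → row (-2,1) (-2,1) (4,3) (4,3)
{U/b/Mid/k, U/d/Mid/k} → row (-2,1) (-2,1) (-3,3) (-3,3)
{U/b/Mid/h, U/d/Mid/h} → row (-2,1) (-2,1) (5,3) (5,3)
{D/b/Hi/f, D/b/Hi/k, D/b/Hi/h, D/b/Mid/f, D/b/Mid/k, D/b/Mid/h} → row (0,-2) (2,3) (0,-2) (2,3)
{D/d/Hi/f, D/d/Hi/k, D/d/Hi/h, D/d/Mid/f, D/d/Mid/k, D/d/Mid/h} → row (-1,-2) (-1,-2) (-1,-2) (-1,-2)
That's 8 distinct rows out of 24 strategies.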